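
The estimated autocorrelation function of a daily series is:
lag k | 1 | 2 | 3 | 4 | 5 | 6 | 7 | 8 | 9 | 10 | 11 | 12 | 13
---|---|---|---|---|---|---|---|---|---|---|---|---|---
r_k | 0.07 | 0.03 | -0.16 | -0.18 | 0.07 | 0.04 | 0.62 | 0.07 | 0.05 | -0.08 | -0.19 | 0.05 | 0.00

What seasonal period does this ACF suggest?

7

The largest autocorrelation is r_7 = 0.62; the remaining lags stay at or below 0.07.
The dominant spike at lag 7 indicates a seasonal period of 7.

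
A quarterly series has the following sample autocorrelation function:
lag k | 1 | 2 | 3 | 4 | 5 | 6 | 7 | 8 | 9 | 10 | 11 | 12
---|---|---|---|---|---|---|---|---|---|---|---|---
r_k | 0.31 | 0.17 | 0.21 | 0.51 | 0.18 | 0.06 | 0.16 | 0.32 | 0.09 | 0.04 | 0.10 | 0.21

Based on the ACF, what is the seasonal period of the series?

The largest autocorrelation is r_4 = 0.51, with a weaker echo at lag 8 (0.32); the remaining lags stay at or below 0.31. The elevated value at lag 1 (0.31), dropping to 0.17 at lag 2, reflects decaying short-term dependence rather than seasonality.
The dominant spike at lag 4 indicates a seasonal period of 4.

4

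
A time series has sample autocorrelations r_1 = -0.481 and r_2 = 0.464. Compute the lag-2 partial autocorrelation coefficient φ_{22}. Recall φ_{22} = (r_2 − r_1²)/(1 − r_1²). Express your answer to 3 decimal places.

φ_{22} = (r_2 − r_1²) / (1 − r_1²)
r_1² = (-0.481)² = 0.231361
Numerator = 0.464 − 0.2314 = 0.2326; denominator = 1 − 0.2314 = 0.7686
φ_{22} = 0.2326 / 0.7686 = 0.303

0.303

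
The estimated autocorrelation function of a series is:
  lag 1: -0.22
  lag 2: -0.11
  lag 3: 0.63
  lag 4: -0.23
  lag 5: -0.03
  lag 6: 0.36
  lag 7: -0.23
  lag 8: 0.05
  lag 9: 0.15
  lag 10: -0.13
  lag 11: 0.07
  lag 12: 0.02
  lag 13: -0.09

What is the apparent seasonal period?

3

The largest autocorrelation is r_3 = 0.63, with weaker echoes at lags 6 (0.36) and 9 (0.15); the remaining lags stay at or below 0.07.
The dominant spike at lag 3 indicates a seasonal period of 3.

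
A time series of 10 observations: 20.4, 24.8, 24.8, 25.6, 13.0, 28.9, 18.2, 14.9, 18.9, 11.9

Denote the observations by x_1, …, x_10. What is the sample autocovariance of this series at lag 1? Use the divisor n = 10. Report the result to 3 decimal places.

-4.327

Mean x̄ = (20.4 + 24.8 + 24.8 + 25.6 + 13.0 + 28.9 + 18.2 + 14.9 + 18.9 + 11.9)/10 = 20.1400
Σ_{t=1}^{9}(x_t−x̄)(x_{t+1}−x̄) = -43.2736
γ_1 = -43.2736 / 10 = -4.327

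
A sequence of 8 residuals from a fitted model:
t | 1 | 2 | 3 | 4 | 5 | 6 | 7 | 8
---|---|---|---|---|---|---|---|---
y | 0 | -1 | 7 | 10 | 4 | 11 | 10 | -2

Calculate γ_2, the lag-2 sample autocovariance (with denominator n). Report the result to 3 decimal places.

-7.191

Mean ȳ = (0 − 1 + 7 + 10 + 4 + 11 + 10 − 2)/8 = 4.8750
Σ_{t=1}^{6}(y_t−ȳ)(y_{t+2}−ȳ) = -57.5313
γ_2 = -57.5313 / 8 = -7.191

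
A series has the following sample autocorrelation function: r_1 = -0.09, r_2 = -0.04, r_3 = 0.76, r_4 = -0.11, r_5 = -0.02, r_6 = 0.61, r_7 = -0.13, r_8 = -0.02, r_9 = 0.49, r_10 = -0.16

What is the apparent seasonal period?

The largest autocorrelation is r_3 = 0.76, with weaker echoes at lags 6 (0.61) and 9 (0.49); the remaining lags stay at or below -0.02.
The dominant spike at lag 3 indicates a seasonal period of 3.

3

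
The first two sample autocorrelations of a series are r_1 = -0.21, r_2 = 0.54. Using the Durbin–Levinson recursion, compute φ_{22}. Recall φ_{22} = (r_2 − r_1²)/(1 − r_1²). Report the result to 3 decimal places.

φ_{22} = (r_2 − r_1²) / (1 − r_1²)
r_1² = (-0.21)² = 0.0441
Numerator = 0.54 − 0.0441 = 0.4959; denominator = 1 − 0.0441 = 0.9559
φ_{22} = 0.4959 / 0.9559 = 0.519

0.519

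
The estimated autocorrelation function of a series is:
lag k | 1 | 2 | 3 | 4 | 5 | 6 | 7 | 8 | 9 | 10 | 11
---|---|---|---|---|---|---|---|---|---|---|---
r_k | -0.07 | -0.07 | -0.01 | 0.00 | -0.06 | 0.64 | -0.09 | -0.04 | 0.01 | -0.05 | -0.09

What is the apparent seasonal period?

6

The largest autocorrelation is r_6 = 0.64; the remaining lags stay at or below 0.01.
The dominant spike at lag 6 indicates a seasonal period of 6.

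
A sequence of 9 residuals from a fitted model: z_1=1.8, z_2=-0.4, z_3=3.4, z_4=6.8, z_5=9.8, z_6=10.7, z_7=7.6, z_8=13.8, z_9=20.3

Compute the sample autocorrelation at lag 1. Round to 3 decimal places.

Mean z̄ = (1.8 − 0.4 + 3.4 + 6.8 + 9.8 + 10.7 + 7.6 + 13.8 + 20.3)/9 = 8.2000
Numerator Σ_{t=1}^{8}(z_t−z̄)(z_{t+1}−z̄) = 167.7000
Denominator Σ(z_t−z̄)² = 326.8600
r_1 = 167.7000 / 326.8600 = 0.513

0.513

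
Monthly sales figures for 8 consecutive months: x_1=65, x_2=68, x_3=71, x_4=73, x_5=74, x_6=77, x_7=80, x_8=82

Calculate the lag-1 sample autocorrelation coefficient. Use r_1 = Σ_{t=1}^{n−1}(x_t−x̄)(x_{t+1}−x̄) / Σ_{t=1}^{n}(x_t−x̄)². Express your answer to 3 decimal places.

0.597

Mean x̄ = (65 + 68 + 71 + 73 + 74 + 77 + 80 + 82)/8 = 73.7500
Numerator Σ_{t=1}^{7}(x_t−x̄)(x_{t+1}−x̄) = 140.6875
Denominator Σ(x_t−x̄)² = 235.5000
r_1 = 140.6875 / 235.5000 = 0.597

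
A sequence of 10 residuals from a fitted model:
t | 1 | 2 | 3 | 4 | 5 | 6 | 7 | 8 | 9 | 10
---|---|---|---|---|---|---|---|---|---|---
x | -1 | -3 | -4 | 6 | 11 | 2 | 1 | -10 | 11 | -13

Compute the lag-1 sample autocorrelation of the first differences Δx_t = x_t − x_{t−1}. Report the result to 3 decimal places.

First differences Δx: -2, -1, 10, 5, -9, -1, -11, 21, -24
Mean of differences = -1.3333
Numerator Σ(Δx_t−Δx̄)(Δx_{t+1}−Δx̄) = -701.1111
Denominator Σ(Δx_t−Δx̄)² = 1334.0000
r_1(Δx) = -701.1111 / 1334.0000 = -0.526

-0.526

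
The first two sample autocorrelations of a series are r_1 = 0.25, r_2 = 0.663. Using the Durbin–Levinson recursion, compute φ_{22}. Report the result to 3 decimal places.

φ_{22} = (r_2 − r_1²) / (1 − r_1²)
r_1² = (0.25)² = 0.0625
Numerator = 0.663 − 0.0625 = 0.6005; denominator = 1 − 0.0625 = 0.9375
φ_{22} = 0.6005 / 0.9375 = 0.641

0.641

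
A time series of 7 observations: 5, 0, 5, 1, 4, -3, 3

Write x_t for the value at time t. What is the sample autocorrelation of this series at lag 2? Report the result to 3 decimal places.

Mean x̄ = (5 + 0 + 5 + 1 + 4 − 3 + 3)/7 = 2.1429
Numerator Σ_{t=1}^{5}(x_t−x̄)(x_{t+2}−x̄) = 23.3878
Denominator Σ(x_t−x̄)² = 52.8571
r_2 = 23.3878 / 52.8571 = 0.442

0.442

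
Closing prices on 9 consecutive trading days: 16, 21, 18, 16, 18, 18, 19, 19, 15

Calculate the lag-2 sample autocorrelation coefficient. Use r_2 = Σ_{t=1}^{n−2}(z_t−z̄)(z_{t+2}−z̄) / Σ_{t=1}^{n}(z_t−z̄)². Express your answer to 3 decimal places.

-0.338

Mean z̄ = (16 + 21 + 18 + 16 + 18 + 18 + 19 + 19 + 15)/9 = 17.7778
Σ(z_t−z̄)(z_{t+2}−z̄) = (-0.3951) + (-5.7284) + (0.0494) + (-0.3951) + (0.2716) + (0.2716) + (-3.3951) = -9.3210
Denominator Σ(z_t−z̄)² = 27.5556
r_2 = -9.3210 / 27.5556 = -0.338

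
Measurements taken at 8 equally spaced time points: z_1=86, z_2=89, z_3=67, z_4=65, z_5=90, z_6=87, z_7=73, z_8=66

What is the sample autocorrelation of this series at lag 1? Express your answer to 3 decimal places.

0.089

Mean z̄ = (86 + 89 + 67 + 65 + 90 + 87 + 73 + 66)/8 = 77.8750
Deviations from mean: 8.1250, 11.1250, -10.8750, -12.8750, 12.1250, 9.1250, -4.8750, -11.8750
Σ(z_t−z̄)(z_{t+1}−z̄) = (90.3906) + (-120.9844) + (140.0156) + (-156.1094) + (110.6406) + (-44.4844) + (57.8906) = 77.3594
Denominator Σ(z_t−z̄)² = 868.8750
r_1 = 77.3594 / 868.8750 = 0.089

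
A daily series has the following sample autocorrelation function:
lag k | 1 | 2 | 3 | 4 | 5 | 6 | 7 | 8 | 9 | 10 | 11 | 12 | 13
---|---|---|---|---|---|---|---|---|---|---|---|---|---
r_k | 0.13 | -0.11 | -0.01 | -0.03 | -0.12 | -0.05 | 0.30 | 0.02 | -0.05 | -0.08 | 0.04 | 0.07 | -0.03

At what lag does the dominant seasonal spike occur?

The largest autocorrelation is r_7 = 0.30; the remaining lags stay at or below 0.13.
The dominant spike at lag 7 indicates a seasonal period of 7.

7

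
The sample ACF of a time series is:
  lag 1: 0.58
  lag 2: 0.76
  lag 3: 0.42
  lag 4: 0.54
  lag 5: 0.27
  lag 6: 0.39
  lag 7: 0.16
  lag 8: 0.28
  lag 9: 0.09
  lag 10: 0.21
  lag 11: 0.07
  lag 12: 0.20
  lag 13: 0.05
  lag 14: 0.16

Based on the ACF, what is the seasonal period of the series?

The largest autocorrelation is r_2 = 0.76; the remaining lags stay at or below 0.58.
The dominant spike at lag 2 indicates a seasonal period of 2.

2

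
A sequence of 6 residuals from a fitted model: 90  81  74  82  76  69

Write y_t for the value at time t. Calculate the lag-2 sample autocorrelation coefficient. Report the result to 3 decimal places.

-0.243

Mean ȳ = (90 + 81 + 74 + 82 + 76 + 69)/6 = 78.6667
Deviations from mean: 11.3333, 2.3333, -4.6667, 3.3333, -2.6667, -9.6667
Σ(y_t−ȳ)(y_{t+2}−ȳ) = (-52.8889) + (7.7778) + (12.4444) + (-32.2222) = -64.8889
Denominator Σ(y_t−ȳ)² = 267.3333
r_2 = -64.8889 / 267.3333 = -0.243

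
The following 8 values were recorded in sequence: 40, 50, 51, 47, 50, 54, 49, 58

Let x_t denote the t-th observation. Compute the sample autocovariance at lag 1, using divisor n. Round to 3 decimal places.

-1.861

Mean x̄ = (40 + 50 + 51 + 47 + 50 + 54 + 49 + 58)/8 = 49.8750
Σ_{t=1}^{7}(x_t−x̄)(x_{t+1}−x̄) = -14.8906
γ_1 = -14.8906 / 8 = -1.861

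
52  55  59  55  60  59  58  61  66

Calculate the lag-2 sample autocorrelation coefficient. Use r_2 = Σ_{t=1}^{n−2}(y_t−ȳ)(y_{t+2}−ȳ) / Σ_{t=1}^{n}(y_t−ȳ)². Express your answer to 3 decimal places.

Mean ȳ = (52 + 55 + 59 + 55 + 60 + 59 + 58 + 61 + 66)/9 = 58.3333
Numerator Σ_{t=1}^{7}(y_t−ȳ)(y_{t+2}−ȳ) = 4.4444
Denominator Σ(y_t−ȳ)² = 132.0000
r_2 = 4.4444 / 132.0000 = 0.034

0.034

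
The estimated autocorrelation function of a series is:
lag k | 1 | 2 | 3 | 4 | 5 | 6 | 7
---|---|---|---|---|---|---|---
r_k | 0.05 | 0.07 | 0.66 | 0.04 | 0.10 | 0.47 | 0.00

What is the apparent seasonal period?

The largest autocorrelation is r_3 = 0.66, with a weaker echo at lag 6 (0.47); the remaining lags stay at or below 0.10.
The dominant spike at lag 3 indicates a seasonal period of 3.

3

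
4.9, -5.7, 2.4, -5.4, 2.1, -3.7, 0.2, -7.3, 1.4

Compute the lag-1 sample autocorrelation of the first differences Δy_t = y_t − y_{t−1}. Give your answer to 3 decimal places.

-0.778

First differences Δy: -10.6, 8.1, -7.8, 7.5, -5.8, 3.9, -7.5, 8.7
Mean of differences = -0.4375
Numerator Σ(Δy_t−Δȳ)(Δy_{t+1}−Δȳ) = -369.0514
Denominator Σ(Δy_t−Δȳ)² = 474.3188
r_1(Δy) = -369.0514 / 474.3188 = -0.778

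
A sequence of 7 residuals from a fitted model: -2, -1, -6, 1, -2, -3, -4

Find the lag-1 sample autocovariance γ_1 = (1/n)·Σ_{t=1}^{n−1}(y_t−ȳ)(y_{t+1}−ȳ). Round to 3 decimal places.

-2.087

Mean ȳ = (-2 − 1 − 6 + 1 − 2 − 3 − 4)/7 = -2.4286
Deviations: 0.4286, 1.4286, -3.5714, 3.4286, 0.4286, -0.5714, -1.5714
Σ_{t=1}^{6}(y_t−ȳ)(y_{t+1}−ȳ) = -14.6122
γ_1 = -14.6122 / 7 = -2.087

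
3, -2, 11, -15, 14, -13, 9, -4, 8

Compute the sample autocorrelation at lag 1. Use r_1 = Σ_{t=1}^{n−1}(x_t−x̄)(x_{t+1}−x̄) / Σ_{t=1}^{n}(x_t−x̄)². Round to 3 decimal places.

Mean x̄ = (3 − 2 + 11 − 15 + 14 − 13 + 9 − 4 + 8)/9 = 1.2222
Numerator Σ_{t=1}^{8}(x_t−x̄)(x_{t+1}−x̄) = -771.4938
Denominator Σ(x_t−x̄)² = 871.5556
r_1 = -771.4938 / 871.5556 = -0.885

-0.885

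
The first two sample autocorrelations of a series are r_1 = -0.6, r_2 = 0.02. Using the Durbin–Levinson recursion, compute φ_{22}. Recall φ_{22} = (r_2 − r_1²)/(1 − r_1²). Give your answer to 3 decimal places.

-0.531

φ_{22} = (r_2 − r_1²) / (1 − r_1²)
r_1² = (-0.6)² = 0.36
Numerator = 0.02 − 0.3600 = -0.3400; denominator = 1 − 0.3600 = 0.6400
φ_{22} = -0.3400 / 0.6400 = -0.531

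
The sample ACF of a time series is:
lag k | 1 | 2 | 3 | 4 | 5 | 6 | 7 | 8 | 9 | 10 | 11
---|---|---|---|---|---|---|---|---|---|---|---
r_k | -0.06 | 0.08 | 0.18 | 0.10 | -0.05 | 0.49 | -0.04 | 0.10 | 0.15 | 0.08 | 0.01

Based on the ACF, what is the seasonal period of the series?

6

The largest autocorrelation is r_6 = 0.49; the remaining lags stay at or below 0.18.
The dominant spike at lag 6 indicates a seasonal period of 6.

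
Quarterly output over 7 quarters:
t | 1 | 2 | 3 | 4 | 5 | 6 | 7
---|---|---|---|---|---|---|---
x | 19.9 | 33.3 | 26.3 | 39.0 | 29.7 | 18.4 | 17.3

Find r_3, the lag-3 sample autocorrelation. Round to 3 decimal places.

-0.422

Mean x̄ = (19.9 + 33.3 + 26.3 + 39.0 + 29.7 + 18.4 + 17.3)/7 = 26.2714
Deviations from mean: -6.3714, 7.0286, 0.0286, 12.7286, 3.4286, -7.8714, -8.9714
Σ(x_t−x̄)(x_{t+3}−x̄) = (-81.0992) + (24.0980) + (-0.2249) + (-114.1935) = -171.4196
Denominator Σ(x_t−x̄)² = 406.2143
r_3 = -171.4196 / 406.2143 = -0.422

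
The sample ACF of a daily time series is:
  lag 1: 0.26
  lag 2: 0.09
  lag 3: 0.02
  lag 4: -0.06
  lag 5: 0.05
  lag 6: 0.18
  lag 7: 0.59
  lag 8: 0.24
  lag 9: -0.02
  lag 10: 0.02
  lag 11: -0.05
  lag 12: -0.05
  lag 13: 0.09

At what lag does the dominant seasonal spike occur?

The largest autocorrelation is r_7 = 0.59; the remaining lags stay at or below 0.26. The elevated value at lag 1 (0.26), dropping to 0.09 at lag 2, reflects decaying short-term dependence rather than seasonality.
The dominant spike at lag 7 indicates a seasonal period of 7.

7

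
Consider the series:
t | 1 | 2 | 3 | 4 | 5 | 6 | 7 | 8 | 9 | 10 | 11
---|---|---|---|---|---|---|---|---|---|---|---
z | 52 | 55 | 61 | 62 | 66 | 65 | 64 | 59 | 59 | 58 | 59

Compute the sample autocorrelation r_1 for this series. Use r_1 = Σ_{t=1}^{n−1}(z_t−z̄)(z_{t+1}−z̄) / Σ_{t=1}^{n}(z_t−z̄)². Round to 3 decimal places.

Mean z̄ = (52 + 55 + 61 + 62 + 66 + 65 + 64 + 59 + 59 + 58 + 59)/11 = 60.0000
Numerator Σ_{t=1}^{10}(z_t−z̄)(z_{t+1}−z̄) = 100.0000
Denominator Σ(z_t−z̄)² = 178.0000
r_1 = 100.0000 / 178.0000 = 0.562

0.562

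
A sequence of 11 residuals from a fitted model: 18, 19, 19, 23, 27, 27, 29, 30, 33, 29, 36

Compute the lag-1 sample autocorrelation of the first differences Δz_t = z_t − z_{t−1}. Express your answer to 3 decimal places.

First differences Δz: 1, 0, 4, 4, 0, 2, 1, 3, -4, 7
Mean of differences = 1.8000
Numerator Σ(Δz_t−Δz̄)(Δz_{t+1}−Δz̄) = -40.2400
Denominator Σ(Δz_t−Δz̄)² = 79.6000
r_1(Δz) = -40.2400 / 79.6000 = -0.506

-0.506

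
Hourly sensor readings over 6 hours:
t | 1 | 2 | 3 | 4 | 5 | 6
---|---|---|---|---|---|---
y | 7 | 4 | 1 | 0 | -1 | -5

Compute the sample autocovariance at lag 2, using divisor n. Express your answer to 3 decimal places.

0.500

Mean ȳ = (7 + 4 + 1 + 0 − 1 − 5)/6 = 1.0000
Deviations: 6.0000, 3.0000, 0.0000, -1.0000, -2.0000, -6.0000
Σ_{t=1}^{4}(y_t−ȳ)(y_{t+2}−ȳ) = 3.0000
γ_2 = 3.0000 / 6 = 0.500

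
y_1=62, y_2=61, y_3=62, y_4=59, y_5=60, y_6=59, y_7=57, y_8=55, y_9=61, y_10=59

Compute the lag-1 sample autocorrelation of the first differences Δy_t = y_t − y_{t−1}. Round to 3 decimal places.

First differences Δy: -1, 1, -3, 1, -1, -2, -2, 6, -2
Mean of differences = -0.3333
Numerator Σ(Δy_t−Δȳ)(Δy_{t+1}−Δȳ) = -26.1111
Denominator Σ(Δy_t−Δȳ)² = 60.0000
r_1(Δy) = -26.1111 / 60.0000 = -0.435

-0.435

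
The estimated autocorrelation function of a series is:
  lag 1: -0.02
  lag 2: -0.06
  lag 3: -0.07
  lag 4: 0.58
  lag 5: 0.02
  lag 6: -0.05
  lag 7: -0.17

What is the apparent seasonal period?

4

The largest autocorrelation is r_4 = 0.58; the remaining lags stay at or below 0.02.
The dominant spike at lag 4 indicates a seasonal period of 4.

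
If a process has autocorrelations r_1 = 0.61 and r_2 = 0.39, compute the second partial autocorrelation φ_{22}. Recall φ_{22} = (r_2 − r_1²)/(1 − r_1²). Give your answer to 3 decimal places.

φ_{22} = (r_2 − r_1²) / (1 − r_1²)
r_1² = (0.61)² = 0.3721
Numerator = 0.39 − 0.3721 = 0.0179; denominator = 1 − 0.3721 = 0.6279
φ_{22} = 0.0179 / 0.6279 = 0.029

0.029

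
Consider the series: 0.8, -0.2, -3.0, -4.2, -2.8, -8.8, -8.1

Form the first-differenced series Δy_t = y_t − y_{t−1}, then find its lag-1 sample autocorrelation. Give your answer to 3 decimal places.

-0.650

First differences Δy: -1.0, -2.8, -1.2, 1.4, -6.0, 0.7
Mean of differences = -1.4833
Numerator Σ(Δy_t−Δȳ)(Δy_{t+1}−Δȳ) = -23.0769
Denominator Σ(Δy_t−Δȳ)² = 35.5283
r_1(Δy) = -23.0769 / 35.5283 = -0.650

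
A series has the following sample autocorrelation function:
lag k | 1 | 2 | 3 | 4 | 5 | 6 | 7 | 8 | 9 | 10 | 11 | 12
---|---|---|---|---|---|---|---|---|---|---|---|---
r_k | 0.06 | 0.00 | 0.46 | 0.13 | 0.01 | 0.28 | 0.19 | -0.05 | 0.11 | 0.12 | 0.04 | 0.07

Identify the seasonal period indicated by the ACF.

The largest autocorrelation is r_3 = 0.46, with a weaker echo at lag 6 (0.28); the remaining lags stay at or below 0.19.
The dominant spike at lag 3 indicates a seasonal period of 3.

3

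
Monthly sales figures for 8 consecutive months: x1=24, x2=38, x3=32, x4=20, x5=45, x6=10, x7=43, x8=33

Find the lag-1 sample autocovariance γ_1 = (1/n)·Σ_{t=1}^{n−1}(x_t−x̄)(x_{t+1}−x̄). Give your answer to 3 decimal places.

-91.049

Mean x̄ = (24 + 38 + 32 + 20 + 45 + 10 + 43 + 33)/8 = 30.6250
Σ_{t=1}^{7}(x_t−x̄)(x_{t+1}−x̄) = -728.3906
γ_1 = -728.3906 / 8 = -91.049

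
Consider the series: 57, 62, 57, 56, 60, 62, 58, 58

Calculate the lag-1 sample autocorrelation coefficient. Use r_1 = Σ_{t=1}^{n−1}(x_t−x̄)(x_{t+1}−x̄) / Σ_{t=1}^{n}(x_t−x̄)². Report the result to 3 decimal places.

Mean x̄ = (57 + 62 + 57 + 56 + 60 + 62 + 58 + 58)/8 = 58.7500
Deviations from mean: -1.7500, 3.2500, -1.7500, -2.7500, 1.2500, 3.2500, -0.7500, -0.7500
Numerator Σ_{t=1}^{7}(x_t−x̄)(x_{t+1}−x̄) = -7.8125
Denominator Σ(x_t−x̄)² = 37.5000
r_1 = -7.8125 / 37.5000 = -0.208

-0.208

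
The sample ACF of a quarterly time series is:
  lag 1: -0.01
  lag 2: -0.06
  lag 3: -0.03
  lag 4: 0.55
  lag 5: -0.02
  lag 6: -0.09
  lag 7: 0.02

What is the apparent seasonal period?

The largest autocorrelation is r_4 = 0.55; the remaining lags stay at or below 0.02.
The dominant spike at lag 4 indicates a seasonal period of 4.

4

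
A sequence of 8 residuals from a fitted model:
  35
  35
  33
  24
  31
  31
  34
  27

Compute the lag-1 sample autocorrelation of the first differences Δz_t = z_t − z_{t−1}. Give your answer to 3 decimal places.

First differences Δz: 0, -2, -9, 7, 0, 3, -7
Mean of differences = -1.1429
Numerator Σ(Δz_t−Δz̄)(Δz_{t+1}−Δz̄) = -68.4490
Denominator Σ(Δz_t−Δz̄)² = 182.8571
r_1(Δz) = -68.4490 / 182.8571 = -0.374

-0.374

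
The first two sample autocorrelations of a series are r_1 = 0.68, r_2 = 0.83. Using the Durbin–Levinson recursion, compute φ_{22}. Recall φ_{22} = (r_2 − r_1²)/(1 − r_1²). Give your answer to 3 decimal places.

0.684

φ_{22} = (r_2 − r_1²) / (1 − r_1²)
r_1² = (0.68)² = 0.4624
Numerator = 0.83 − 0.4624 = 0.3676; denominator = 1 − 0.4624 = 0.5376
φ_{22} = 0.3676 / 0.5376 = 0.684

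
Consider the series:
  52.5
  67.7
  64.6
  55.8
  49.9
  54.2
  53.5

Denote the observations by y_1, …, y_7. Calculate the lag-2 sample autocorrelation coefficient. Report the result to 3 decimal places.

-0.276

Mean ȳ = (52.5 + 67.7 + 64.6 + 55.8 + 49.9 + 54.2 + 53.5)/7 = 56.8857
Σ(y_t−ȳ)(y_{t+2}−ȳ) = (-33.8327) + (-11.7412) + (-53.8898) + (2.9159) + (23.6516) = -72.8961
Denominator Σ(y_t−ȳ)² = 264.3486
r_2 = -72.8961 / 264.3486 = -0.276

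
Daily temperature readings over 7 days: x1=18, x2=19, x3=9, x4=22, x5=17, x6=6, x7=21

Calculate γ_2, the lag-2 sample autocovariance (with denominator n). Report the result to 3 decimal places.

-8.286

Mean x̄ = (18 + 19 + 9 + 22 + 17 + 6 + 21)/7 = 16.0000
Deviations: 2.0000, 3.0000, -7.0000, 6.0000, 1.0000, -10.0000, 5.0000
Σ_{t=1}^{5}(x_t−x̄)(x_{t+2}−x̄) = -58.0000
γ_2 = -58.0000 / 7 = -8.286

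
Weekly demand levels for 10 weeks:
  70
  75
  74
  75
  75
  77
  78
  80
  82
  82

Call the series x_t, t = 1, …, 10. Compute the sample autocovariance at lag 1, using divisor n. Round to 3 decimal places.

7.296

Mean x̄ = (70 + 75 + 74 + 75 + 75 + 77 + 78 + 80 + 82 + 82)/10 = 76.8000
Σ_{t=1}^{9}(x_t−x̄)(x_{t+1}−x̄) = 72.9600
γ_1 = 72.9600 / 10 = 7.296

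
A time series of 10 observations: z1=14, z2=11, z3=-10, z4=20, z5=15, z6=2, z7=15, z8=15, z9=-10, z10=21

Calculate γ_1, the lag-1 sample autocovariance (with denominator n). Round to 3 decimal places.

Mean z̄ = (14 + 11 − 10 + 20 + 15 + 2 + 15 + 15 − 10 + 21)/10 = 9.3000
Σ_{t=1}^{9}(z_t−z̄)(z_{t+1}−z̄) = -556.8900
γ_1 = -556.8900 / 10 = -55.689

-55.689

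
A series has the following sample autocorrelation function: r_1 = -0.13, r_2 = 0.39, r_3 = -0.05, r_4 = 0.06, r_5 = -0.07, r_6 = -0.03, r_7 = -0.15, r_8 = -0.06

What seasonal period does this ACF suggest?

2

The largest autocorrelation is r_2 = 0.39; the remaining lags stay at or below 0.06.
The dominant spike at lag 2 indicates a seasonal period of 2.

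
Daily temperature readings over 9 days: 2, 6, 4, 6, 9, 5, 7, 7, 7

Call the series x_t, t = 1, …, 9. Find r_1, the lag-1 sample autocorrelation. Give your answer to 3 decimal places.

Mean x̄ = (2 + 6 + 4 + 6 + 9 + 5 + 7 + 7 + 7)/9 = 5.8889
Numerator Σ_{t=1}^{8}(x_t−x̄)(x_{t+1}−x̄) = -1.7901
Denominator Σ(x_t−x̄)² = 32.8889
r_1 = -1.7901 / 32.8889 = -0.054

-0.054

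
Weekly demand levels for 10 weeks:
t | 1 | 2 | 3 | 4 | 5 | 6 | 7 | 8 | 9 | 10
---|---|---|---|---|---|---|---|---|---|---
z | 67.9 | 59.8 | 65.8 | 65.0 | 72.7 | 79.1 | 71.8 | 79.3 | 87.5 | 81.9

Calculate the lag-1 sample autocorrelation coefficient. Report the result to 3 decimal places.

Mean z̄ = (67.9 + 59.8 + 65.8 + 65.0 + 72.7 + 79.1 + 71.8 + 79.3 + 87.5 + 81.9)/10 = 73.0800
Numerator Σ_{t=1}^{9}(z_t−z̄)(z_{t+1}−z̄) = 426.2836
Denominator Σ(z_t−z̄)² = 683.9160
r_1 = 426.2836 / 683.9160 = 0.623

0.623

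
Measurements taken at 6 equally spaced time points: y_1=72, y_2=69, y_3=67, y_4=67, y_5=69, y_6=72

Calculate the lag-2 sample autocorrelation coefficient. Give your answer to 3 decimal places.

-0.430

Mean ȳ = (72 + 69 + 67 + 67 + 69 + 72)/6 = 69.3333
Deviations from mean: 2.6667, -0.3333, -2.3333, -2.3333, -0.3333, 2.6667
Σ(y_t−ȳ)(y_{t+2}−ȳ) = (-6.2222) + (0.7778) + (0.7778) + (-6.2222) = -10.8889
Denominator Σ(y_t−ȳ)² = 25.3333
r_2 = -10.8889 / 25.3333 = -0.430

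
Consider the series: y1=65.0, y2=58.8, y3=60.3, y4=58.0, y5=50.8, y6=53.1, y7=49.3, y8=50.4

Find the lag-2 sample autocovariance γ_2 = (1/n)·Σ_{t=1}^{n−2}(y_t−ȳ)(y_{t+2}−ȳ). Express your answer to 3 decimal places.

8.317

Mean ȳ = (65.0 + 58.8 + 60.3 + 58.0 + 50.8 + 53.1 + 49.3 + 50.4)/8 = 55.7125
Deviations: 9.2875, 3.0875, 4.5875, 2.2875, -4.9125, -2.6125, -6.4125, -5.3125
Σ_{t=1}^{6}(y_t−ȳ)(y_{t+2}−ȳ) = 66.5372
γ_2 = 66.5372 / 8 = 8.317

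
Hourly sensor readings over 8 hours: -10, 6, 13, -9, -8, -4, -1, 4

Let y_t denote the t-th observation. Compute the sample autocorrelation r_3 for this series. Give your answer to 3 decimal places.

Mean ȳ = (-10 + 6 + 13 − 9 − 8 − 4 − 1 + 4)/8 = -1.1250
Σ(y_t−ȳ)(y_{t+3}−ȳ) = (69.8906) + (-48.9844) + (-40.6094) + (-0.9844) + (-35.2344) = -55.9219
Denominator Σ(y_t−ȳ)² = 472.8750
r_3 = -55.9219 / 472.8750 = -0.118

-0.118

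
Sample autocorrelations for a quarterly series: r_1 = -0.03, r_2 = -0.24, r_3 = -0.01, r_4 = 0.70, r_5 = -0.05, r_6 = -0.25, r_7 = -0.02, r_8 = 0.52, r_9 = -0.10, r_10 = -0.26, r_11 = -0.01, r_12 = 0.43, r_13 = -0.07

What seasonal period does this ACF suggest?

4

The largest autocorrelation is r_4 = 0.70, with weaker echoes at lags 8 (0.52) and 12 (0.43); the remaining lags stay at or below -0.01.
The dominant spike at lag 4 indicates a seasonal period of 4.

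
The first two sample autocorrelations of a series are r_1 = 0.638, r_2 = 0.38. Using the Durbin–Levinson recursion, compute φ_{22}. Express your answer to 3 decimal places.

φ_{22} = (r_2 − r_1²) / (1 − r_1²)
r_1² = (0.638)² = 0.407044
Numerator = 0.38 − 0.4070 = -0.0270; denominator = 1 − 0.4070 = 0.5930
φ_{22} = -0.0270 / 0.5930 = -0.046

-0.046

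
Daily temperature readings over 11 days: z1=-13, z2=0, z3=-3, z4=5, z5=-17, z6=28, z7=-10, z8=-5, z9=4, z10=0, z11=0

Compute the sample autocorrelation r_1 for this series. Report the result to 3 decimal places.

-0.587

Mean z̄ = (-13 + 0 − 3 + 5 − 17 + 28 − 10 − 5 + 4 + 0 + 0)/11 = -1.0000
Numerator Σ_{t=1}^{10}(z_t−z̄)(z_{t+1}−z̄) = -825.0000
Denominator Σ(z_t−z̄)² = 1406.0000
r_1 = -825.0000 / 1406.0000 = -0.587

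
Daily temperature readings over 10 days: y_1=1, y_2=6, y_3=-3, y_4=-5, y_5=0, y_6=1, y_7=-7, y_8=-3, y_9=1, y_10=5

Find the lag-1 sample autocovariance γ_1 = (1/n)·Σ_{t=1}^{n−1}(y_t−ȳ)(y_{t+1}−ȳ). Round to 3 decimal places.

Mean ȳ = (1 + 6 − 3 − 5 + 0 + 1 − 7 − 3 + 1 + 5)/10 = -0.4000
Σ_{t=1}^{9}(y_t−ȳ)(y_{t+1}−ȳ) = 14.8400
γ_1 = 14.8400 / 10 = 1.484

1.484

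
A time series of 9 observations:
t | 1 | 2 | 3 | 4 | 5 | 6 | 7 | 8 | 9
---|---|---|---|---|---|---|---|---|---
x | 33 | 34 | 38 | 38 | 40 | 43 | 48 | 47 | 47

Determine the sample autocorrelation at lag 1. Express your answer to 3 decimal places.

Mean x̄ = (33 + 34 + 38 + 38 + 40 + 43 + 48 + 47 + 47)/9 = 40.8889
Numerator Σ_{t=1}^{8}(x_t−x̄)(x_{t+1}−x̄) = 179.0988
Denominator Σ(x_t−x̄)² = 256.8889
r_1 = 179.0988 / 256.8889 = 0.697

0.697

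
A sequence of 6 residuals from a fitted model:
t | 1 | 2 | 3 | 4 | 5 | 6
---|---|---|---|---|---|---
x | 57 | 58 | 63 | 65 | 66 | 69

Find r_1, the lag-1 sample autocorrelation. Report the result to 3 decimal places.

Mean x̄ = (57 + 58 + 63 + 65 + 66 + 69)/6 = 63.0000
Deviations from mean: -6.0000, -5.0000, 0.0000, 2.0000, 3.0000, 6.0000
Σ(x_t−x̄)(x_{t+1}−x̄) = (30.0000) + (0.0000) + (0.0000) + (6.0000) + (18.0000) = 54.0000
Denominator Σ(x_t−x̄)² = 110.0000
r_1 = 54.0000 / 110.0000 = 0.491

0.491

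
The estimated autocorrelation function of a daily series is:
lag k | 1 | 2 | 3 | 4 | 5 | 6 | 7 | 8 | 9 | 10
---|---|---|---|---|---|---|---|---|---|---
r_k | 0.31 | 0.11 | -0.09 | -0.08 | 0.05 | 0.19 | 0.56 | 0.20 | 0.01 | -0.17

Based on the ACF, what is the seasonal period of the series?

7

The largest autocorrelation is r_7 = 0.56; the remaining lags stay at or below 0.31. The elevated value at lag 1 (0.31), dropping to 0.11 at lag 2, reflects decaying short-term dependence rather than seasonality.
The dominant spike at lag 7 indicates a seasonal period of 7.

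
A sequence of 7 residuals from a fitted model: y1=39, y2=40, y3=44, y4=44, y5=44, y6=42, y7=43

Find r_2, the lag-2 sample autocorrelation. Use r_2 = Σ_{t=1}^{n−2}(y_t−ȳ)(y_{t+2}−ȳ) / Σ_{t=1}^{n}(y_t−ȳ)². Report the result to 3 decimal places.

-0.231

Mean ȳ = (39 + 40 + 44 + 44 + 44 + 42 + 43)/7 = 42.2857
Deviations from mean: -3.2857, -2.2857, 1.7143, 1.7143, 1.7143, -0.2857, 0.7143
Numerator Σ_{t=1}^{5}(y_t−ȳ)(y_{t+2}−ȳ) = -5.8776
Denominator Σ(y_t−ȳ)² = 25.4286
r_2 = -5.8776 / 25.4286 = -0.231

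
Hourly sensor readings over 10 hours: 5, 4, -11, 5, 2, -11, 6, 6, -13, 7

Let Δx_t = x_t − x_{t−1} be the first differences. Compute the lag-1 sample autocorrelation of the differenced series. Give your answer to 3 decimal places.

-0.486

First differences Δx: -1, -15, 16, -3, -13, 17, 0, -19, 20
Mean of differences = 0.2222
Numerator Σ(Δx_t−Δx̄)(Δx_{t+1}−Δx̄) = -831.2716
Denominator Σ(Δx_t−Δx̄)² = 1709.5556
r_1(Δx) = -831.2716 / 1709.5556 = -0.486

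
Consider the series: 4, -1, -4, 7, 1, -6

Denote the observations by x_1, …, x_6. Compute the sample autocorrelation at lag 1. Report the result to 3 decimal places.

Mean x̄ = (4 − 1 − 4 + 7 + 1 − 6)/6 = 0.1667
Σ(x_t−x̄)(x_{t+1}−x̄) = (-4.4722) + (4.8611) + (-28.4722) + (5.6944) + (-5.1389) = -27.5278
Denominator Σ(x_t−x̄)² = 118.8333
r_1 = -27.5278 / 118.8333 = -0.232

-0.232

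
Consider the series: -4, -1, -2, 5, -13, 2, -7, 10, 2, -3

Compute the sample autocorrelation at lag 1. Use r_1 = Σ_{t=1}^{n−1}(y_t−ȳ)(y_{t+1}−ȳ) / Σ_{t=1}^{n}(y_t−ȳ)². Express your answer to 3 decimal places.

-0.462

Mean ȳ = (-4 − 1 − 2 + 5 − 13 + 2 − 7 + 10 + 2 − 3)/10 = -1.1000
Numerator Σ_{t=1}^{9}(y_t−ȳ)(y_{t+1}−ȳ) = -170.6100
Denominator Σ(y_t−ȳ)² = 368.9000
r_1 = -170.6100 / 368.9000 = -0.462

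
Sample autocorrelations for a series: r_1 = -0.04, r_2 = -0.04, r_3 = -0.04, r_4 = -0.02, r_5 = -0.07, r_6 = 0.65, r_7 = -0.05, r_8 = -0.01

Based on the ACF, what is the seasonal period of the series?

The largest autocorrelation is r_6 = 0.65; the remaining lags stay at or below -0.01.
The dominant spike at lag 6 indicates a seasonal period of 6.

6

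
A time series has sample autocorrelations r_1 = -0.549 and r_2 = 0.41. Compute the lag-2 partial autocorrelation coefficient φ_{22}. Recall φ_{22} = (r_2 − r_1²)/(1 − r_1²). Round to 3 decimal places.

φ_{22} = (r_2 − r_1²) / (1 − r_1²)
r_1² = (-0.549)² = 0.301401
Numerator = 0.41 − 0.3014 = 0.1086; denominator = 1 − 0.3014 = 0.6986
φ_{22} = 0.1086 / 0.6986 = 0.155

0.155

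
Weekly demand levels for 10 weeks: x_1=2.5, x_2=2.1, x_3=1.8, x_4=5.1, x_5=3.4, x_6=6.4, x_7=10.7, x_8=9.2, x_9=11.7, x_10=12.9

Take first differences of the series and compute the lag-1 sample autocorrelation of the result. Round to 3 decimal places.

First differences Δx: -0.4, -0.3, 3.3, -1.7, 3.0, 4.3, -1.5, 2.5, 1.2
Mean of differences = 1.1556
Numerator Σ(Δx_t−Δx̄)(Δx_{t+1}−Δx̄) = -18.3086
Denominator Σ(Δx_t−Δx̄)² = 39.4422
r_1(Δx) = -18.3086 / 39.4422 = -0.464

-0.464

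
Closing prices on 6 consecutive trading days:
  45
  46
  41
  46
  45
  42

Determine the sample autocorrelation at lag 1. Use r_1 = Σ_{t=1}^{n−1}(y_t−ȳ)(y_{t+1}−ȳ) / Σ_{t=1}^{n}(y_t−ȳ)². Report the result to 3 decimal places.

-0.454

Mean ȳ = (45 + 46 + 41 + 46 + 45 + 42)/6 = 44.1667
Deviations from mean: 0.8333, 1.8333, -3.1667, 1.8333, 0.8333, -2.1667
Numerator Σ_{t=1}^{5}(y_t−ȳ)(y_{t+1}−ȳ) = -10.3611
Denominator Σ(y_t−ȳ)² = 22.8333
r_1 = -10.3611 / 22.8333 = -0.454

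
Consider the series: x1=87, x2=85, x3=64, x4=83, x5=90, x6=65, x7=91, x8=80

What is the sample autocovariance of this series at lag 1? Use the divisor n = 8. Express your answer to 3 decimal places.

Mean x̄ = (87 + 85 + 64 + 83 + 90 + 65 + 91 + 80)/8 = 80.6250
Σ_{t=1}^{7}(x_t−x̄)(x_{t+1}−x̄) = -377.1406
γ_1 = -377.1406 / 8 = -47.143

-47.143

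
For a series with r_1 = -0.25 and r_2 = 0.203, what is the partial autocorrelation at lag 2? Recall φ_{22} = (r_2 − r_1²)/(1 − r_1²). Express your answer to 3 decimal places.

φ_{22} = (r_2 − r_1²) / (1 − r_1²)
r_1² = (-0.25)² = 0.0625
Numerator = 0.203 − 0.0625 = 0.1405; denominator = 1 − 0.0625 = 0.9375
φ_{22} = 0.1405 / 0.9375 = 0.150

0.150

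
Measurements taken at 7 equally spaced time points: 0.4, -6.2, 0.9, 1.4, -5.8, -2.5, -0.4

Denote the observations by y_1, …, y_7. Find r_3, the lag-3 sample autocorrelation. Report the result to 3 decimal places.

0.449

Mean ȳ = (0.4 − 6.2 + 0.9 + 1.4 − 5.8 − 2.5 − 0.4)/7 = -1.7429
Deviations from mean: 2.1429, -4.4571, 2.6429, 3.1429, -4.0571, -0.7571, 1.3429
Numerator Σ_{t=1}^{4}(y_t−ȳ)(y_{t+3}−ȳ) = 27.0373
Denominator Σ(y_t−ȳ)² = 60.1571
r_3 = 27.0373 / 60.1571 = 0.449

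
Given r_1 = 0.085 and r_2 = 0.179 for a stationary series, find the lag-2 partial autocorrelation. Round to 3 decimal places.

φ_{22} = (r_2 − r_1²) / (1 − r_1²)
r_1² = (0.085)² = 0.007225
Numerator = 0.179 − 0.0072 = 0.1718; denominator = 1 − 0.0072 = 0.9928
φ_{22} = 0.1718 / 0.9928 = 0.173

0.173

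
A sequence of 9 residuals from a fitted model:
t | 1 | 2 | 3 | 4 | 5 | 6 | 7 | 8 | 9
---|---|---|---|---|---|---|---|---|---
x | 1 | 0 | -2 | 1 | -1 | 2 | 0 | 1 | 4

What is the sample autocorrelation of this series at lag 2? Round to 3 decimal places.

Mean x̄ = (1 + 0 − 2 + 1 − 1 + 2 + 0 + 1 + 4)/9 = 0.6667
Numerator Σ_{t=1}^{7}(x_t−x̄)(x_{t+2}−x̄) = 3.1111
Denominator Σ(x_t−x̄)² = 24.0000
r_2 = 3.1111 / 24.0000 = 0.130

0.130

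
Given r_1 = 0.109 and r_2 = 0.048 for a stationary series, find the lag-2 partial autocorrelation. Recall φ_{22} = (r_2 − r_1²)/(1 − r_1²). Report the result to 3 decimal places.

0.037

φ_{22} = (r_2 − r_1²) / (1 − r_1²)
r_1² = (0.109)² = 0.011881
Numerator = 0.048 − 0.0119 = 0.0361; denominator = 1 − 0.0119 = 0.9881
φ_{22} = 0.0361 / 0.9881 = 0.037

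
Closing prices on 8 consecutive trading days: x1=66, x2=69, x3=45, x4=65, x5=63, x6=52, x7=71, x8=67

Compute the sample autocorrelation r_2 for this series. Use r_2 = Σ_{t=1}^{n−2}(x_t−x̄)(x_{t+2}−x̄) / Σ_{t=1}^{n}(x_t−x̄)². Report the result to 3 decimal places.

Mean x̄ = (66 + 69 + 45 + 65 + 63 + 52 + 71 + 67)/8 = 62.2500
Deviations from mean: 3.7500, 6.7500, -17.2500, 2.7500, 0.7500, -10.2500, 8.7500, 4.7500
Numerator Σ_{t=1}^{6}(x_t−x̄)(x_{t+2}−x̄) = -129.3750
Denominator Σ(x_t−x̄)² = 569.5000
r_2 = -129.3750 / 569.5000 = -0.227

-0.227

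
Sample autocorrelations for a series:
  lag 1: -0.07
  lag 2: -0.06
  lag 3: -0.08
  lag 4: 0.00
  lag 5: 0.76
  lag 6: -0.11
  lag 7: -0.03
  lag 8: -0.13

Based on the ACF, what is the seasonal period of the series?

The largest autocorrelation is r_5 = 0.76; the remaining lags stay at or below 0.00.
The dominant spike at lag 5 indicates a seasonal period of 5.

5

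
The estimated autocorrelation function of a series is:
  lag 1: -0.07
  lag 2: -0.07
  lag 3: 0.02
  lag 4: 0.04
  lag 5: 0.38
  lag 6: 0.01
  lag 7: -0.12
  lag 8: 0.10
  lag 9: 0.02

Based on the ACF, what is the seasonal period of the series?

The largest autocorrelation is r_5 = 0.38; the remaining lags stay at or below 0.10.
The dominant spike at lag 5 indicates a seasonal period of 5.

5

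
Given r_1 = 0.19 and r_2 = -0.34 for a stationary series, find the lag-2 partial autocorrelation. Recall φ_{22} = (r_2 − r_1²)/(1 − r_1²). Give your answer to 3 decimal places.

-0.390

φ_{22} = (r_2 − r_1²) / (1 − r_1²)
r_1² = (0.19)² = 0.0361
Numerator = -0.34 − 0.0361 = -0.3761; denominator = 1 − 0.0361 = 0.9639
φ_{22} = -0.3761 / 0.9639 = -0.390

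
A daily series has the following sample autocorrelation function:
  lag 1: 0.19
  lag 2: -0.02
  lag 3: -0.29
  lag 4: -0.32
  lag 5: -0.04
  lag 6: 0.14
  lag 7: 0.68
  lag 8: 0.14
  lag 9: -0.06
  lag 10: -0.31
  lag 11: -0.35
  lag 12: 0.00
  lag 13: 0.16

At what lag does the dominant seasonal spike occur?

7

The largest autocorrelation is r_7 = 0.68; the remaining lags stay at or below 0.19.
The dominant spike at lag 7 indicates a seasonal period of 7.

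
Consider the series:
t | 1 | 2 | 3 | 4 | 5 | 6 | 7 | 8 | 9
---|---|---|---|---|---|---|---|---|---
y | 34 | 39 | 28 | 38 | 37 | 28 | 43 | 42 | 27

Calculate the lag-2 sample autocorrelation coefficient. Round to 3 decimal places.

Mean ȳ = (34 + 39 + 28 + 38 + 37 + 28 + 43 + 42 + 27)/9 = 35.1111
Numerator Σ_{t=1}^{7}(y_t−ȳ)(y_{t+2}−ȳ) = -112.9136
Denominator Σ(y_t−ȳ)² = 304.8889
r_2 = -112.9136 / 304.8889 = -0.370

-0.370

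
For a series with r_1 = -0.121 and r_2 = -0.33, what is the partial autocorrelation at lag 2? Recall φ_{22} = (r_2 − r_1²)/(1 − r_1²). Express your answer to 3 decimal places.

-0.350

φ_{22} = (r_2 − r_1²) / (1 − r_1²)
r_1² = (-0.121)² = 0.014641
Numerator = -0.33 − 0.0146 = -0.3446; denominator = 1 − 0.0146 = 0.9854
φ_{22} = -0.3446 / 0.9854 = -0.350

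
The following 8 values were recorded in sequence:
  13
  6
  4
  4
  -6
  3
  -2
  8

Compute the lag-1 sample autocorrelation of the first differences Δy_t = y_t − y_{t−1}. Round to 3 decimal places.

First differences Δy: -7, -2, 0, -10, 9, -5, 10
Mean of differences = -0.7143
Numerator Σ(Δy_t−Δȳ)(Δy_{t+1}−Δȳ) = -177.2245
Denominator Σ(Δy_t−Δȳ)² = 355.4286
r_1(Δy) = -177.2245 / 355.4286 = -0.499

-0.499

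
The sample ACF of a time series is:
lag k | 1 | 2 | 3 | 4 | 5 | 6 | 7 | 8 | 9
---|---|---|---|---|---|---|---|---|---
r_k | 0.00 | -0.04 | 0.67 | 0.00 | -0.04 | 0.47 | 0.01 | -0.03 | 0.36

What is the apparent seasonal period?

3

The largest autocorrelation is r_3 = 0.67, with weaker echoes at lags 6 (0.47) and 9 (0.36); the remaining lags stay at or below 0.01.
The dominant spike at lag 3 indicates a seasonal period of 3.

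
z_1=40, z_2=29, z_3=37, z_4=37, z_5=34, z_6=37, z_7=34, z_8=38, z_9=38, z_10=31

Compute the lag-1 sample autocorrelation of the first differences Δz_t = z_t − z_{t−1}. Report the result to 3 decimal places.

-0.410

First differences Δz: -11, 8, 0, -3, 3, -3, 4, 0, -7
Mean of differences = -1.0000
Numerator Σ(Δz_t−Δz̄)(Δz_{t+1}−Δz̄) = -110.0000
Denominator Σ(Δz_t−Δz̄)² = 268.0000
r_1(Δz) = -110.0000 / 268.0000 = -0.410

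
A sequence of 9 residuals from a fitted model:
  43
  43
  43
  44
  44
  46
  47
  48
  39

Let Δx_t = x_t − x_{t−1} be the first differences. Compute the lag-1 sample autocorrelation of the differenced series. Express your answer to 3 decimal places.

First differences Δx: 0, 0, 1, 0, 2, 1, 1, -9
Mean of differences = -0.5000
Numerator Σ(Δx_t−Δx̄)(Δx_{t+1}−Δx̄) = -3.7500
Denominator Σ(Δx_t−Δx̄)² = 86.0000
r_1(Δx) = -3.7500 / 86.0000 = -0.044

-0.044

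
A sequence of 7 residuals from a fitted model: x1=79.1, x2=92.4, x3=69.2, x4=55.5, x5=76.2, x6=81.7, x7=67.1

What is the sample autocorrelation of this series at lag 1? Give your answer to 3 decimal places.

Mean x̄ = (79.1 + 92.4 + 69.2 + 55.5 + 76.2 + 81.7 + 67.1)/7 = 74.4571
Deviations from mean: 4.6429, 17.9429, -5.2571, -18.9571, 1.7429, 7.2429, -7.3571
Σ(x_t−x̄)(x_{t+1}−x̄) = (83.3061) + (-94.3282) + (99.6604) + (-33.0396) + (12.6233) + (-53.2867) = 14.9353
Denominator Σ(x_t−x̄)² = 840.1371
r_1 = 14.9353 / 840.1371 = 0.018

0.018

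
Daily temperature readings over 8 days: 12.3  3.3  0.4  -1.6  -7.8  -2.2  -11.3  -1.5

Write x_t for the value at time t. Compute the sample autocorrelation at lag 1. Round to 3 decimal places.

Mean x̄ = (12.3 + 3.3 + 0.4 − 1.6 − 7.8 − 2.2 − 11.3 − 1.5)/8 = -1.0500
Σ(x_t−x̄)(x_{t+1}−x̄) = (58.0725) + (6.3075) + (-0.7975) + (3.7125) + (7.7625) + (11.7875) + (4.6125) = 91.4575
Denominator Σ(x_t−x̄)² = 351.7000
r_1 = 91.4575 / 351.7000 = 0.260

0.260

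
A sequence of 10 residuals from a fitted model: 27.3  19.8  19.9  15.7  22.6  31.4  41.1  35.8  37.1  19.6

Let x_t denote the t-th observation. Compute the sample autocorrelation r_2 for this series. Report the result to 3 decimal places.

0.163

Mean x̄ = (27.3 + 19.8 + 19.9 + 15.7 + 22.6 + 31.4 + 41.1 + 35.8 + 37.1 + 19.6)/10 = 27.0300
Numerator Σ_{t=1}^{8}(x_t−x̄)(x_{t+2}−x̄) = 114.5832
Denominator Σ(x_t−x̄)² = 701.7610
r_2 = 114.5832 / 701.7610 = 0.163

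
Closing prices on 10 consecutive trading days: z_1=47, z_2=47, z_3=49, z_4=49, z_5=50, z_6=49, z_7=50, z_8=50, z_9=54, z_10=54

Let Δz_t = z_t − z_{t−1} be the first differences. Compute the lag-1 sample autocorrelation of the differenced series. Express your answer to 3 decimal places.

First differences Δz: 0, 2, 0, 1, -1, 1, 0, 4, 0
Mean of differences = 0.7778
Numerator Σ(Δz_t−Δz̄)(Δz_{t+1}−Δz̄) = -8.0494
Denominator Σ(Δz_t−Δz̄)² = 17.5556
r_1(Δz) = -8.0494 / 17.5556 = -0.459

-0.459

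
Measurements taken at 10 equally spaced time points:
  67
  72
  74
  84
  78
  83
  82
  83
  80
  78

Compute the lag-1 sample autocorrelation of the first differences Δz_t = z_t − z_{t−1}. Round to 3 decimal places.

-0.388

First differences Δz: 5, 2, 10, -6, 5, -1, 1, -3, -2
Mean of differences = 1.2222
Numerator Σ(Δz_t−Δz̄)(Δz_{t+1}−Δz̄) = -74.2716
Denominator Σ(Δz_t−Δz̄)² = 191.5556
r_1(Δz) = -74.2716 / 191.5556 = -0.388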